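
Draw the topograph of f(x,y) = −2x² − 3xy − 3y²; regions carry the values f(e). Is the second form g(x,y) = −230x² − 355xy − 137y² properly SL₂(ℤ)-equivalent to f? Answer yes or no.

D₁ = -15, D₂ = -15
f is negative-definite; reduce −f:
−f: translate: b→-1 (≡3 mod 4), so (2,3,3)→(2,-1,2)
−f: flip: (2,-1,2)→(2,1,2)
−f: reduced (well bottom): (2,1,2) with a≤c, −a<b≤a
flip sign back: reduced form of f is (-2,-1,-2)
g is negative-definite; reduce −g:
−g: translate: b→-105 (≡355 mod 460), so (230,355,137)→(230,-105,12)
−g: flip: (230,-105,12)→(12,105,230)
−g: translate: b→9 (≡105 mod 24), so (12,105,230)→(12,9,2)
−g: flip: (12,9,2)→(2,-9,12)
−g: translate: b→-1 (≡-9 mod 4), so (2,-9,12)→(2,-1,2)
−g: flip: (2,-1,2)→(2,1,2)
−g: reduced (well bottom): (2,1,2) with a≤c, −a<b≤a
flip sign back: reduced form of g is (-2,-1,-2)
reduced forms (-2, -1, -2) vs (-2, -1, -2) ⇒ equivalent

yes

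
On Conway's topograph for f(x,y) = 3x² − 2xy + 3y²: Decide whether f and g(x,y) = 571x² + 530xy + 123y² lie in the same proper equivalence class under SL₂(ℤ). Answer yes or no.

D₁ = -32, D₂ = -32
f: flip: (3,-2,3)→(3,2,3)
f: reduced (well bottom): (3,2,3) with a≤c, −a<b≤a
g: flip: (571,530,123)→(123,-530,571)
g: translate: b→-38 (≡-530 mod 246), so (123,-530,571)→(123,-38,3)
g: flip: (123,-38,3)→(3,38,123)
g: translate: b→2 (≡38 mod 6), so (3,38,123)→(3,2,3)
g: reduced (well bottom): (3,2,3) with a≤c, −a<b≤a
reduced forms (3, 2, 3) vs (3, 2, 3) ⇒ equivalent

yes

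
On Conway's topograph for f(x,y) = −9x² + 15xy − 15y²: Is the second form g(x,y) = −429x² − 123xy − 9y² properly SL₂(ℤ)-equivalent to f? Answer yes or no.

D₁ = -315, D₂ = -315
f is negative-definite; reduce −f:
−f: translate: b→3 (≡-15 mod 18), so (9,-15,15)→(9,3,9)
−f: reduced (well bottom): (9,3,9) with a≤c, −a<b≤a
flip sign back: reduced form of f is (-9,-3,-9)
g is negative-definite; reduce −g:
−g: flip: (429,123,9)→(9,-123,429)
−g: translate: b→3 (≡-123 mod 18), so (9,-123,429)→(9,3,9)
−g: reduced (well bottom): (9,3,9) with a≤c, −a<b≤a
flip sign back: reduced form of g is (-9,-3,-9)
reduced forms (-9, -3, -9) vs (-9, -3, -9) ⇒ equivalent

yes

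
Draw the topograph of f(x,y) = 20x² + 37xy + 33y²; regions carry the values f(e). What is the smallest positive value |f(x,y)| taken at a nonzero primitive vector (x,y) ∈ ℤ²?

translate: b→-3 (≡37 mod 40), so (20,37,33)→(20,-3,16)
flip: (20,-3,16)→(16,3,20)
reduced (well bottom): (16,3,20) with a≤c, −a<b≤a
well minimum = a = 16

16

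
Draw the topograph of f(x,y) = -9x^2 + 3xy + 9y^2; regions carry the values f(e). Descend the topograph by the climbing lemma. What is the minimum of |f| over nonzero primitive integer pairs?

river: ρ → (9,15,-3)
river: ρ → (-3,15,9)
river: ρ → (9,3,-9)
river: ρ → (-9,15,3)
river: ρ → (3,15,-9)
river: ρ → (-9,3,9)
closes: descent 0, river 6
min |a| on river = 3

3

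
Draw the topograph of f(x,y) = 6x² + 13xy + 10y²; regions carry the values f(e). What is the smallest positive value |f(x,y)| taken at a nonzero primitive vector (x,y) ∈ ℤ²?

translate: b→1 (≡13 mod 12), so (6,13,10)→(6,1,3)
flip: (6,1,3)→(3,-1,6)
reduced (well bottom): (3,-1,6) with a≤c, −a<b≤a
well minimum = a = 3

3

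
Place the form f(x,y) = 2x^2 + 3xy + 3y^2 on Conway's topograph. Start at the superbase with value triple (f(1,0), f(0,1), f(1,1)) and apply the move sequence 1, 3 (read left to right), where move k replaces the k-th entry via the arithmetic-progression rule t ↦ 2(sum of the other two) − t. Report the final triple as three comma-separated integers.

start (2,3,8) = (f(1,0),f(0,1),f(1,1))
replace slot 1: 2·(3+8) − 2 = 20 → (20,3,8)
replace slot 3: 2·(20+3) − 8 = 38 → (20,3,38)

20,3,38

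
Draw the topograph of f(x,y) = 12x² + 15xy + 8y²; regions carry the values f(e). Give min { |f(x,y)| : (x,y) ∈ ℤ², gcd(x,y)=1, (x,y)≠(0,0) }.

translate: b→-9 (≡15 mod 24), so (12,15,8)→(12,-9,5)
flip: (12,-9,5)→(5,9,12)
translate: b→-1 (≡9 mod 10), so (5,9,12)→(5,-1,8)
reduced (well bottom): (5,-1,8) with a≤c, −a<b≤a
well minimum = a = 5

5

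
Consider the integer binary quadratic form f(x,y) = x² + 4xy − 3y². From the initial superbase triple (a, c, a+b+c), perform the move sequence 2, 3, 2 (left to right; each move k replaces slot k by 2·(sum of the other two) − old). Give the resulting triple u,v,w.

start (1,-3,2) = (f(1,0),f(0,1),f(1,1))
replace slot 2: 2·(1+2) − (-3) = 9 → (1,9,2)
replace slot 3: 2·(1+9) − 2 = 18 → (1,9,18)
replace slot 2: 2·(1+18) − 9 = 29 → (1,29,18)

1,29,18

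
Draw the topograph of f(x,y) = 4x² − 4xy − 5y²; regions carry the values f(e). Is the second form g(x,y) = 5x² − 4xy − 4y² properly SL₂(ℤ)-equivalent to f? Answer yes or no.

D₁ = 96, D₂ = 96
river cycle of f (length 4): (-5, 4, 4), (4, 4, -5), (-5, 6, 3), (3, 6, -5)
river cycle of g (length 4): (-4, 4, 5), (5, 6, -3), (-3, 6, 5), (5, 4, -4)
cycles differ ⇒ inequivalent

no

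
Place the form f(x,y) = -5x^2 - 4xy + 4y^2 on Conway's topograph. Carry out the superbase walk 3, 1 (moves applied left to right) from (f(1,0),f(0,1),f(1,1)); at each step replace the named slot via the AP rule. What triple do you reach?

start (-5,4,-5) = (f(1,0),f(0,1),f(1,1))
replace slot 3: 2·((-5)+4) − (-5) = 3 → (-5,4,3)
replace slot 1: 2·(4+3) − (-5) = 19 → (19,4,3)

19,4,3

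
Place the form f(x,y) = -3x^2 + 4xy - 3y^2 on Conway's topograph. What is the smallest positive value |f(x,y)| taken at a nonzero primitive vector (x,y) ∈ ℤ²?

translate: b→2 (≡-4 mod 6), so (3,-4,3)→(3,2,2)
flip: (3,2,2)→(2,-2,3)
translate: b→2 (≡-2 mod 4), so (2,-2,3)→(2,2,3)
reduced (well bottom): (2,2,3) with a≤c, −a<b≤a
well minimum |f| = |-2| = 2 (negative-definite)

2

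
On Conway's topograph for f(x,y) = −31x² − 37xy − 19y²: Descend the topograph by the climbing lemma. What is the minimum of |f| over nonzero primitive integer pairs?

translate: b→-25 (≡37 mod 62), so (31,37,19)→(31,-25,13)
flip: (31,-25,13)→(13,25,31)
translate: b→-1 (≡25 mod 26), so (13,25,31)→(13,-1,19)
reduced (well bottom): (13,-1,19) with a≤c, −a<b≤a
well minimum |f| = |-13| = 13 (negative-definite)

13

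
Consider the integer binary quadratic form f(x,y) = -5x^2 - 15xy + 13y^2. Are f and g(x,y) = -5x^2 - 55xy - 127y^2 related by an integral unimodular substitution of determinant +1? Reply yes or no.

D₁ = 485, D₂ = 485
river cycle of f (length 10): (13, 15, -5), (-5, 15, 13), (13, 11, -7), (-7, 17, 7), (7, 11, -13), (-13, 15, 5), (5, 15, -13), (-13, 11, 7), (7, 17, -7), (-7, 11, 13)
river cycle of g (length 10): (-5, 15, 13), (13, 11, -7), (-7, 17, 7), (7, 11, -13), (-13, 15, 5), (5, 15, -13), (-13, 11, 7), (7, 17, -7), (-7, 11, 13), (13, 15, -5)
cycles coincide ⇒ equivalent

yes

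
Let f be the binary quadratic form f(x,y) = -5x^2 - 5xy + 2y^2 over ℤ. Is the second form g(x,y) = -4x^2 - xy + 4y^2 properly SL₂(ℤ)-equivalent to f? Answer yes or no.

D₁ = 65, D₂ = 65
river cycle of f (length 6): (2, 5, -5), (-5, 5, 2), (2, 7, -2), (-2, 5, 5), (5, 5, -2), (-2, 7, 2)
river cycle of g (length 6): (4, 1, -4), (-4, 7, 1), (1, 7, -4), (-4, 1, 4), (4, 7, -1), (-1, 7, 4)
cycles differ ⇒ inequivalent

no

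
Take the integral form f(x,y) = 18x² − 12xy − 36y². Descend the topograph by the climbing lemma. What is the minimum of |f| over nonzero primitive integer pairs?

descent: ρ → (-36,12,18)
descent: ρ → (18,24,-30)  [lands on river]
river: ρ → (-30,36,12)
river: ρ → (12,36,-30)
river: ρ → (-30,24,18)
river: ρ → (18,48,-6)
river: ρ → (-6,48,18)
closes: descent 2, river 6
min |a| on river = 6

6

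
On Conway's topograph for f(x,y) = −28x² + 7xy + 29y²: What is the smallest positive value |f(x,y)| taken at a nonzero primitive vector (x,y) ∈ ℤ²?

river: ρ → (29,51,-6)
river: ρ → (-6,57,2)
river: ρ → (2,55,-34)
river: ρ → (-34,13,23)
river: ρ → (23,33,-24)
river: ρ → (-24,15,32)
river: ρ → (32,49,-7)
river: ρ → (-7,49,32)
river: ρ → (32,15,-24)
river: ρ → (-24,33,23)
river: ρ → (23,13,-34)
river: ρ → (-34,55,2)
river: ρ → (2,57,-6)
river: ρ → (-6,51,29)
river: ρ → (29,7,-28)
river: ρ → (-28,49,8)
river: ρ → (8,47,-34)
river: ρ → (-34,21,21)
river: ρ → (21,21,-34)
river: ρ → (-34,47,8)
river: ρ → (8,49,-28)
river: ρ → (-28,7,29)
closes: descent 0, river 22
min |a| on river = 2

2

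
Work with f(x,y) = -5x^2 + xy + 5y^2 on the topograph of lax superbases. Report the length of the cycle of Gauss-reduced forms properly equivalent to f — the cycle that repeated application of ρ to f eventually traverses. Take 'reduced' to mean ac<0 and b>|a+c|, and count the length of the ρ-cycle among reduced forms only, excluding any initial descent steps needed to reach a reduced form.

D = 101, ⌊√D⌋ = 10
river: ρ → (5,9,-1)
river: ρ → (-1,9,5)
river: ρ → (5,1,-5)
river: ρ → (-5,9,1)
river: ρ → (1,9,-5)
river: ρ → (-5,1,5)
ρ-cycle length = 6 (tail of 0 descent steps not counted)

6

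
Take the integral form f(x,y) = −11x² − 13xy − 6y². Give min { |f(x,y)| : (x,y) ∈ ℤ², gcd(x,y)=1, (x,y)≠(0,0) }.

translate: b→-9 (≡13 mod 22), so (11,13,6)→(11,-9,4)
flip: (11,-9,4)→(4,9,11)
translate: b→1 (≡9 mod 8), so (4,9,11)→(4,1,6)
reduced (well bottom): (4,1,6) with a≤c, −a<b≤a
well minimum |f| = |-4| = 4 (negative-definite)

4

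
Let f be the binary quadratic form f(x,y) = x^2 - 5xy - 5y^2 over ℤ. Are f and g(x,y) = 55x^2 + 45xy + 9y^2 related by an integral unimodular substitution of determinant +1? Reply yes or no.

D₁ = 45, D₂ = 45
river cycle of f (length 2): (-5, 5, 1), (1, 5, -5)
river cycle of g (length 2): (1, 5, -5), (-5, 5, 1)
cycles coincide ⇒ equivalent

yes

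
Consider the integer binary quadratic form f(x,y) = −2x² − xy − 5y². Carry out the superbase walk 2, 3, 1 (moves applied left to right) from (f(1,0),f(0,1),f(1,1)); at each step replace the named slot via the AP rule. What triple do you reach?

start (-2,-5,-8) = (f(1,0),f(0,1),f(1,1))
replace slot 2: 2·((-2)+(-8)) − (-5) = -15 → (-2,-15,-8)
replace slot 3: 2·((-2)+(-15)) − (-8) = -26 → (-2,-15,-26)
replace slot 1: 2·((-15)+(-26)) − (-2) = -80 → (-80,-15,-26)

-80,-15,-26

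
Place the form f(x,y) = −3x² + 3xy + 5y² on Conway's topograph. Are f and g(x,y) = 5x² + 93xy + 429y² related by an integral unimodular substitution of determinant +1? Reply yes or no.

D₁ = 69, D₂ = 69
river cycle of f (length 4): (5, 7, -1), (-1, 7, 5), (5, 3, -3), (-3, 3, 5)
river cycle of g (length 4): (5, 3, -3), (-3, 3, 5), (5, 7, -1), (-1, 7, 5)
cycles coincide ⇒ equivalent

yes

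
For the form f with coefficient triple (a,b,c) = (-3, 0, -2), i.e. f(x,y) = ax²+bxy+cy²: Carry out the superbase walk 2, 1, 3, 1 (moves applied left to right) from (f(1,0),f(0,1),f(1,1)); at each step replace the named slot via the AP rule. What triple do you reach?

start (-3,-2,-5) = (f(1,0),f(0,1),f(1,1))
replace slot 2: 2·((-3)+(-5)) − (-2) = -14 → (-3,-14,-5)
replace slot 1: 2·((-14)+(-5)) − (-3) = -35 → (-35,-14,-5)
replace slot 3: 2·((-35)+(-14)) − (-5) = -93 → (-35,-14,-93)
replace slot 1: 2·((-14)+(-93)) − (-35) = -179 → (-179,-14,-93)

-179,-14,-93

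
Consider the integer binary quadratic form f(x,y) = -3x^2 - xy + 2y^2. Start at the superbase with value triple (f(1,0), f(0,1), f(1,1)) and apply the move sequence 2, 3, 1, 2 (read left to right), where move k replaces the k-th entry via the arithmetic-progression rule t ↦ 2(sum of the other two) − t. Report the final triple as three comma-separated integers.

start (-3,2,-2) = (f(1,0),f(0,1),f(1,1))
replace slot 2: 2·((-3)+(-2)) − 2 = -12 → (-3,-12,-2)
replace slot 3: 2·((-3)+(-12)) − (-2) = -28 → (-3,-12,-28)
replace slot 1: 2·((-12)+(-28)) − (-3) = -77 → (-77,-12,-28)
replace slot 2: 2·((-77)+(-28)) − (-12) = -198 → (-77,-198,-28)

-77,-198,-28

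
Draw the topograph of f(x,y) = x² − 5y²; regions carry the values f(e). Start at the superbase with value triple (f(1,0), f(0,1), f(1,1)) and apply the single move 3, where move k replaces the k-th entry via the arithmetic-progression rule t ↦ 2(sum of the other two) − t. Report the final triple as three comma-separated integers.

start (1,-5,-4) = (f(1,0),f(0,1),f(1,1))
replace slot 3: 2·(1+(-5)) − (-4) = -4 → (1,-5,-4)

1,-5,-4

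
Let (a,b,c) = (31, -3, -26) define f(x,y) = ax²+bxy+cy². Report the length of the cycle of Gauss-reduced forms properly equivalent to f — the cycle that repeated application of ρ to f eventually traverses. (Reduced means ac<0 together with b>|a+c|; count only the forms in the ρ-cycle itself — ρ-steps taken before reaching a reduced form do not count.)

D = 3233, ⌊√D⌋ = 56
descent: ρ → (-26,55,2)  [lands on river]
river: ρ → (2,53,-53)
river: ρ → (-53,53,2)
river: ρ → (2,55,-26)
river: ρ → (-26,49,8)
river: ρ → (8,47,-32)
river: ρ → (-32,17,23)
river: ρ → (23,29,-26)
river: ρ → (-26,23,26)
river: ρ → (26,29,-23)
river: ρ → (-23,17,32)
river: ρ → (32,47,-8)
river: ρ → (-8,49,26)
river: ρ → (26,55,-2)
river: ρ → (-2,53,53)
river: ρ → (53,53,-2)
river: ρ → (-2,55,26)
river: ρ → (26,49,-8)
river: ρ → (-8,47,32)
river: ρ → (32,17,-23)
river: ρ → (-23,29,26)
river: ρ → (26,23,-26)
river: ρ → (-26,29,23)
river: ρ → (23,17,-32)
river: ρ → (-32,47,8)
river: ρ → (8,49,-26)
ρ-cycle length = 26 (tail of 1 descent step not counted)

26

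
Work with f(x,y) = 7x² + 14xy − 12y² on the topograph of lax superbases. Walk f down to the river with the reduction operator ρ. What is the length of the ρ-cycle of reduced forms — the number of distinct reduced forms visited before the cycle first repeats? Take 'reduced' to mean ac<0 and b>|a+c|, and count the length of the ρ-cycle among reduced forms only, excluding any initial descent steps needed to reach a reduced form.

D = 532, ⌊√D⌋ = 23
river: ρ → (-12,10,9)
river: ρ → (9,8,-13)
river: ρ → (-13,18,4)
river: ρ → (4,22,-3)
river: ρ → (-3,20,11)
river: ρ → (11,2,-12)
river: ρ → (-12,22,1)
river: ρ → (1,22,-12)
river: ρ → (-12,2,11)
river: ρ → (11,20,-3)
river: ρ → (-3,22,4)
river: ρ → (4,18,-13)
river: ρ → (-13,8,9)
river: ρ → (9,10,-12)
river: ρ → (-12,14,7)
river: ρ → (7,14,-12)
ρ-cycle length = 16 (tail of 0 descent steps not counted)

16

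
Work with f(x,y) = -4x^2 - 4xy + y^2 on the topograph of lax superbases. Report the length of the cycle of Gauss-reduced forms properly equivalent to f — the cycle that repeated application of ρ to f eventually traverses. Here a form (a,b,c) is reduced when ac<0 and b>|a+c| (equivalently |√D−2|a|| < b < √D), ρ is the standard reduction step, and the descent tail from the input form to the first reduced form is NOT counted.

D = 32, ⌊√D⌋ = 5
descent: ρ → (1,4,-4)  [lands on river]
river: ρ → (-4,4,1)
ρ-cycle length = 2 (tail of 1 descent step not counted)

2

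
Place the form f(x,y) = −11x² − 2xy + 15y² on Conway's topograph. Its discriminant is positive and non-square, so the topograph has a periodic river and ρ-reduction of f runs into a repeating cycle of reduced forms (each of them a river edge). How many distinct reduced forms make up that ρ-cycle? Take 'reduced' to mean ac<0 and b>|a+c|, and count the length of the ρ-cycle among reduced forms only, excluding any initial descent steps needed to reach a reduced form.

D = 664, ⌊√D⌋ = 25
descent: ρ → (15,2,-11)
descent: ρ → (-11,20,6)  [lands on river]
river: ρ → (6,16,-17)
river: ρ → (-17,18,5)
river: ρ → (5,22,-9)
river: ρ → (-9,14,13)
river: ρ → (13,12,-10)
river: ρ → (-10,8,15)
river: ρ → (15,22,-3)
river: ρ → (-3,20,22)
river: ρ → (22,24,-1)
river: ρ → (-1,24,22)
river: ρ → (22,20,-3)
river: ρ → (-3,22,15)
river: ρ → (15,8,-10)
river: ρ → (-10,12,13)
river: ρ → (13,14,-9)
river: ρ → (-9,22,5)
river: ρ → (5,18,-17)
river: ρ → (-17,16,6)
river: ρ → (6,20,-11)
river: ρ → (-11,24,2)
river: ρ → (2,24,-11)
ρ-cycle length = 22 (tail of 2 descent steps not counted)

22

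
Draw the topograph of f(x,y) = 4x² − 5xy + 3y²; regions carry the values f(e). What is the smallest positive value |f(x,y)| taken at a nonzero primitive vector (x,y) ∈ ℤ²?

translate: b→3 (≡-5 mod 8), so (4,-5,3)→(4,3,2)
flip: (4,3,2)→(2,-3,4)
translate: b→1 (≡-3 mod 4), so (2,-3,4)→(2,1,3)
reduced (well bottom): (2,1,3) with a≤c, −a<b≤a
well minimum = a = 2

2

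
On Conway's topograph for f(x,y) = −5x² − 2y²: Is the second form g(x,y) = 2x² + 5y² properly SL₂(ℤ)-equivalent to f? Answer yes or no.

D₁ = -40, D₂ = -40
f is negative-definite; reduce −f:
−f: flip: (5,0,2)→(2,0,5)
−f: reduced (well bottom): (2,0,5) with a≤c, −a<b≤a
flip sign back: reduced form of f is (-2,0,-5)
g: reduced (well bottom): (2,0,5) with a≤c, −a<b≤a
reduced forms (-2, 0, -5) vs (2, 0, 5) ⇒ inequivalent

no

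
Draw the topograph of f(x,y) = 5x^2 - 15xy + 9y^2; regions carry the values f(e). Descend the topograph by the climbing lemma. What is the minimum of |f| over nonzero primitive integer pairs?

descent: ρ → (9,-3,-1)
descent: ρ → (-1,5,5)  [lands on river]
river: ρ → (5,5,-1)
closes: descent 2, river 2
min |a| on river = 1

1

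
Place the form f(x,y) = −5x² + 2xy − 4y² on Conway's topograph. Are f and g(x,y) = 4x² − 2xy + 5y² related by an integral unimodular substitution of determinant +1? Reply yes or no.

D₁ = -76, D₂ = -76
f is negative-definite; reduce −f:
−f: flip: (5,-2,4)→(4,2,5)
−f: reduced (well bottom): (4,2,5) with a≤c, −a<b≤a
flip sign back: reduced form of f is (-4,-2,-5)
g: reduced (well bottom): (4,-2,5) with a≤c, −a<b≤a
reduced forms (-4, -2, -5) vs (4, -2, 5) ⇒ inequivalent

no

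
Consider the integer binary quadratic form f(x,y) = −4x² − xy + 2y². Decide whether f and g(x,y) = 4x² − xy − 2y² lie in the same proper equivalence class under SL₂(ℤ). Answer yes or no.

D₁ = 33, D₂ = 33
river cycle of f (length 4): (2, 5, -1), (-1, 5, 2), (2, 3, -3), (-3, 3, 2)
river cycle of g (length 4): (-2, 5, 1), (1, 5, -2), (-2, 3, 3), (3, 3, -2)
cycles differ ⇒ inequivalent

no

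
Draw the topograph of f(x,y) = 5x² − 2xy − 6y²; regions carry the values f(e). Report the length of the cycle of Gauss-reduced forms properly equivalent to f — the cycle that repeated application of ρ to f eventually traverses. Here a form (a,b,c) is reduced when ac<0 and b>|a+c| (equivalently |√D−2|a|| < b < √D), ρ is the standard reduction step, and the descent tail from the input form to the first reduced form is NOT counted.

D = 124, ⌊√D⌋ = 11
descent: ρ → (-6,2,5)  [lands on river]
river: ρ → (5,8,-3)
river: ρ → (-3,10,2)
river: ρ → (2,10,-3)
river: ρ → (-3,8,5)
river: ρ → (5,2,-6)
river: ρ → (-6,10,1)
river: ρ → (1,10,-6)
ρ-cycle length = 8 (tail of 1 descent step not counted)

8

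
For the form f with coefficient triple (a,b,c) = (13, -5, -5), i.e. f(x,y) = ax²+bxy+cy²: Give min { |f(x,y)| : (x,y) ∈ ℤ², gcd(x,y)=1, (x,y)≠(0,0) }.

descent: ρ → (-5,15,3)  [lands on river]
river: ρ → (3,15,-5)
closes: descent 1, river 2
min |a| on river = 3

3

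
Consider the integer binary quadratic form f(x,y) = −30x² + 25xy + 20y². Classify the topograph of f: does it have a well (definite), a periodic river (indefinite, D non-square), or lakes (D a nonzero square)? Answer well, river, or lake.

D = b²−4ac = 25² − 4·(-30)·20 = 3025
D = 55² is a perfect square ⇒ form factors over ℤ ⇒ lakes

lake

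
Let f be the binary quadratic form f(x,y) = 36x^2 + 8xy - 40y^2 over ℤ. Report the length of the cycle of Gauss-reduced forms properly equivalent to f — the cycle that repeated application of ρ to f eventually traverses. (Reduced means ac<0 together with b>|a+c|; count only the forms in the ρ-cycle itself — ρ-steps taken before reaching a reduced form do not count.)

D = 5824, ⌊√D⌋ = 76
river: ρ → (-40,72,4)
river: ρ → (4,72,-40)
river: ρ → (-40,8,36)
river: ρ → (36,64,-12)
river: ρ → (-12,56,56)
river: ρ → (56,56,-12)
river: ρ → (-12,64,36)
river: ρ → (36,8,-40)
ρ-cycle length = 8 (tail of 0 descent steps not counted)

8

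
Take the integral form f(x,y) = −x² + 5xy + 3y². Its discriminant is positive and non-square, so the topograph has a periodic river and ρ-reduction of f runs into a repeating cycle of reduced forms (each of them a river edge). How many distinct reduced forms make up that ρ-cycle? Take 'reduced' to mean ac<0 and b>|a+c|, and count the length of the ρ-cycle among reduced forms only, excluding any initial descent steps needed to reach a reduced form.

D = 37, ⌊√D⌋ = 6
river: ρ → (3,1,-3)
river: ρ → (-3,5,1)
river: ρ → (1,5,-3)
river: ρ → (-3,1,3)
river: ρ → (3,5,-1)
river: ρ → (-1,5,3)
ρ-cycle length = 6 (tail of 0 descent steps not counted)

6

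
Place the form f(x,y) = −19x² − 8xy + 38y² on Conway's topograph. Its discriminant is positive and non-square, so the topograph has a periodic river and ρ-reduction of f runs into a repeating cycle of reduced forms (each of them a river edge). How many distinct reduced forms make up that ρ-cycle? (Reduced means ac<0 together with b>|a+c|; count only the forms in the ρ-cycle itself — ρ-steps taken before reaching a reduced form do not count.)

D = 2952, ⌊√D⌋ = 54
descent: ρ → (38,8,-19)
descent: ρ → (-19,30,27)  [lands on river]
river: ρ → (27,24,-22)
river: ρ → (-22,20,29)
river: ρ → (29,38,-13)
river: ρ → (-13,40,26)
river: ρ → (26,12,-27)
river: ρ → (-27,42,11)
river: ρ → (11,46,-19)
ρ-cycle length = 8 (tail of 2 descent steps not counted)

8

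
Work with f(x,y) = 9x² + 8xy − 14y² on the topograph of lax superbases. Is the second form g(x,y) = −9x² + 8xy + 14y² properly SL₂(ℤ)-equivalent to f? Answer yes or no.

D₁ = 568, D₂ = 568
river cycle of f (length 6): (-14, 20, 3), (3, 22, -7), (-7, 20, 6), (6, 16, -13), (-13, 10, 9), (9, 8, -14)
river cycle of g (length 6): (14, 20, -3), (-3, 22, 7), (7, 20, -6), (-6, 16, 13), (13, 10, -9), (-9, 8, 14)
cycles differ ⇒ inequivalent

no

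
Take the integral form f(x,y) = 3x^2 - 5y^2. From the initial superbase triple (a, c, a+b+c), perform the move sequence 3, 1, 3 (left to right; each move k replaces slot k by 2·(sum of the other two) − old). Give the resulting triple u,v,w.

start (3,-5,-2) = (f(1,0),f(0,1),f(1,1))
replace slot 3: 2·(3+(-5)) − (-2) = -2 → (3,-5,-2)
replace slot 1: 2·((-5)+(-2)) − 3 = -17 → (-17,-5,-2)
replace slot 3: 2·((-17)+(-5)) − (-2) = -42 → (-17,-5,-42)

-17,-5,-42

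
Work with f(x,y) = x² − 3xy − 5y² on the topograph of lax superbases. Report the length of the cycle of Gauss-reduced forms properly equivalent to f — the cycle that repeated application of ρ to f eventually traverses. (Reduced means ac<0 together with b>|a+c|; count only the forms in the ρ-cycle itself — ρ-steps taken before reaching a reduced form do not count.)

D = 29, ⌊√D⌋ = 5
descent: ρ → (-5,3,1)
descent: ρ → (1,5,-1)  [lands on river]
river: ρ → (-1,5,1)
ρ-cycle length = 2 (tail of 2 descent steps not counted)

2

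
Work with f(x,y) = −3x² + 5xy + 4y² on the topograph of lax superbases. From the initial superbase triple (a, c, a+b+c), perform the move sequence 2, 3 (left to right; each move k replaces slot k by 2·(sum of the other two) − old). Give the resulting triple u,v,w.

start (-3,4,6) = (f(1,0),f(0,1),f(1,1))
replace slot 2: 2·((-3)+6) − 4 = 2 → (-3,2,6)
replace slot 3: 2·((-3)+2) − 6 = -8 → (-3,2,-8)

-3,2,-8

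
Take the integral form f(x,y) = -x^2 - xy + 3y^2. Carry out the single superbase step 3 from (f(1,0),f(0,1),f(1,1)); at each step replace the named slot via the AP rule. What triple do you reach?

start (-1,3,1) = (f(1,0),f(0,1),f(1,1))
replace slot 3: 2·((-1)+3) − 1 = 3 → (-1,3,3)

-1,3,3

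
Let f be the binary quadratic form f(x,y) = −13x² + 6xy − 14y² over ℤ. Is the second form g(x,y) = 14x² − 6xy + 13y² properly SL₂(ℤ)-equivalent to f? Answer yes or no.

D₁ = -692, D₂ = -692
f is negative-definite; reduce −f:
−f: reduced (well bottom): (13,-6,14) with a≤c, −a<b≤a
flip sign back: reduced form of f is (-13,6,-14)
g: flip: (14,-6,13)→(13,6,14)
g: reduced (well bottom): (13,6,14) with a≤c, −a<b≤a
reduced forms (-13, 6, -14) vs (13, 6, 14) ⇒ inequivalent

no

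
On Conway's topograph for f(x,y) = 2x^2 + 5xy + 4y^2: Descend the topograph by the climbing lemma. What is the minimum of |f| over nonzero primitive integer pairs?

translate: b→1 (≡5 mod 4), so (2,5,4)→(2,1,1)
flip: (2,1,1)→(1,-1,2)
translate: b→1 (≡-1 mod 2), so (1,-1,2)→(1,1,2)
reduced (well bottom): (1,1,2) with a≤c, −a<b≤a
well minimum = a = 1

1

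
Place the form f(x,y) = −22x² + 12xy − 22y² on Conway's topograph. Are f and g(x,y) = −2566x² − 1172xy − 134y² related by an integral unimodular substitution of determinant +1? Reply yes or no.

D₁ = -1792, D₂ = -1792
f is negative-definite; reduce −f:
−f: flip: (22,-12,22)→(22,12,22)
−f: reduced (well bottom): (22,12,22) with a≤c, −a<b≤a
flip sign back: reduced form of f is (-22,-12,-22)
g is negative-definite; reduce −g:
−g: flip: (2566,1172,134)→(134,-1172,2566)
−g: translate: b→-100 (≡-1172 mod 268), so (134,-1172,2566)→(134,-100,22)
−g: flip: (134,-100,22)→(22,100,134)
−g: translate: b→12 (≡100 mod 44), so (22,100,134)→(22,12,22)
−g: reduced (well bottom): (22,12,22) with a≤c, −a<b≤a
flip sign back: reduced form of g is (-22,-12,-22)
reduced forms (-22, -12, -22) vs (-22, -12, -22) ⇒ equivalent

yes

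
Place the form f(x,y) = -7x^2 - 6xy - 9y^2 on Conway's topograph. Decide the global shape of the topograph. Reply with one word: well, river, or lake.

D = b²−4ac = (-6)² − 4·(-7)·(-9) = -216
D < 0 ⇒ definite ⇒ every region one sign ⇒ single well

well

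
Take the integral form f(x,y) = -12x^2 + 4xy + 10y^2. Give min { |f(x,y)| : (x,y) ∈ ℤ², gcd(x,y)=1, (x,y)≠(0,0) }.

river: ρ → (10,16,-6)
river: ρ → (-6,20,4)
river: ρ → (4,20,-6)
river: ρ → (-6,16,10)
river: ρ → (10,4,-12)
river: ρ → (-12,20,2)
river: ρ → (2,20,-12)
river: ρ → (-12,4,10)
closes: descent 0, river 8
min |a| on river = 2

2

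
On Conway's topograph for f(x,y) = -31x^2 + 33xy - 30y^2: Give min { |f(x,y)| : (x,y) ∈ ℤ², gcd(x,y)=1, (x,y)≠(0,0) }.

translate: b→29 (≡-33 mod 62), so (31,-33,30)→(31,29,28)
flip: (31,29,28)→(28,-29,31)
translate: b→27 (≡-29 mod 56), so (28,-29,31)→(28,27,30)
reduced (well bottom): (28,27,30) with a≤c, −a<b≤a
well minimum |f| = |-28| = 28 (negative-definite)

28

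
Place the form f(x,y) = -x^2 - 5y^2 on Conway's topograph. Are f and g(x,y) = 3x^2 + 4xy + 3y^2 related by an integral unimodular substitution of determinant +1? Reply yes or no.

D₁ = -20, D₂ = -20
f is negative-definite; reduce −f:
−f: reduced (well bottom): (1,0,5) with a≤c, −a<b≤a
flip sign back: reduced form of f is (-1,0,-5)
g: translate: b→-2 (≡4 mod 6), so (3,4,3)→(3,-2,2)
g: flip: (3,-2,2)→(2,2,3)
g: reduced (well bottom): (2,2,3) with a≤c, −a<b≤a
reduced forms (-1, 0, -5) vs (2, 2, 3) ⇒ inequivalent

no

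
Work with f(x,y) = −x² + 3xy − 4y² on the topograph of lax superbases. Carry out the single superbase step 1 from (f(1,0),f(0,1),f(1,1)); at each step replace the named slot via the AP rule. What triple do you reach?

start (-1,-4,-2) = (f(1,0),f(0,1),f(1,1))
replace slot 1: 2·((-4)+(-2)) − (-1) = -11 → (-11,-4,-2)

-11,-4,-2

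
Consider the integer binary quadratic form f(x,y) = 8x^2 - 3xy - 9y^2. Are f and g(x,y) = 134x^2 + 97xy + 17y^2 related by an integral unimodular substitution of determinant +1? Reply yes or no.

D₁ = 297, D₂ = 297
river cycle of f (length 10): (-9, 3, 8), (8, 13, -4), (-4, 11, 11), (11, 11, -4), (-4, 13, 8), (8, 3, -9), (-9, 15, 2), (2, 17, -1), (-1, 17, 2), (2, 15, -9)
river cycle of g (length 10): (-4, 11, 11), (11, 11, -4), (-4, 13, 8), (8, 3, -9), (-9, 15, 2), (2, 17, -1), (-1, 17, 2), (2, 15, -9), (-9, 3, 8), (8, 13, -4)
cycles coincide ⇒ equivalent

yes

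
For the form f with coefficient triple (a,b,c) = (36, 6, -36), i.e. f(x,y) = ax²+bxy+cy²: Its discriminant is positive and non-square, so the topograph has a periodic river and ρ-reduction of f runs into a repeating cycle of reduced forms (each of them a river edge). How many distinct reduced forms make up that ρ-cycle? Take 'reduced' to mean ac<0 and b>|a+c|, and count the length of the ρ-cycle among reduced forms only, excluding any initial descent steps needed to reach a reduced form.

D = 5220, ⌊√D⌋ = 72
river: ρ → (-36,66,6)
river: ρ → (6,66,-36)
river: ρ → (-36,6,36)
river: ρ → (36,66,-6)
river: ρ → (-6,66,36)
river: ρ → (36,6,-36)
ρ-cycle length = 6 (tail of 0 descent steps not counted)

6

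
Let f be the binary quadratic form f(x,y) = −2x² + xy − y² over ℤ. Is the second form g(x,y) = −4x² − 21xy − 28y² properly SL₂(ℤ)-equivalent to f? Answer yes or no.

D₁ = -7, D₂ = -7
f is negative-definite; reduce −f:
−f: flip: (2,-1,1)→(1,1,2)
−f: reduced (well bottom): (1,1,2) with a≤c, −a<b≤a
flip sign back: reduced form of f is (-1,-1,-2)
g is negative-definite; reduce −g:
−g: translate: b→-3 (≡21 mod 8), so (4,21,28)→(4,-3,1)
−g: flip: (4,-3,1)→(1,3,4)
−g: translate: b→1 (≡3 mod 2), so (1,3,4)→(1,1,2)
−g: reduced (well bottom): (1,1,2) with a≤c, −a<b≤a
flip sign back: reduced form of g is (-1,-1,-2)
reduced forms (-1, -1, -2) vs (-1, -1, -2) ⇒ equivalent

yes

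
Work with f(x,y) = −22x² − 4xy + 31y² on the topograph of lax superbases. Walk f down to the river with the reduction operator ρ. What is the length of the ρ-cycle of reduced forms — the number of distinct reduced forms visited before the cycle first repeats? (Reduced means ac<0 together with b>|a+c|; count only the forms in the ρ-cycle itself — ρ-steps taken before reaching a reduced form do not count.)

D = 2744, ⌊√D⌋ = 52
descent: ρ → (31,4,-22)
descent: ρ → (-22,40,13)  [lands on river]
river: ρ → (13,38,-25)
river: ρ → (-25,12,26)
river: ρ → (26,40,-11)
river: ρ → (-11,48,10)
river: ρ → (10,52,-1)
river: ρ → (-1,52,10)
river: ρ → (10,48,-11)
river: ρ → (-11,40,26)
river: ρ → (26,12,-25)
river: ρ → (-25,38,13)
river: ρ → (13,40,-22)
river: ρ → (-22,48,5)
river: ρ → (5,52,-2)
river: ρ → (-2,52,5)
river: ρ → (5,48,-22)
ρ-cycle length = 16 (tail of 2 descent steps not counted)

16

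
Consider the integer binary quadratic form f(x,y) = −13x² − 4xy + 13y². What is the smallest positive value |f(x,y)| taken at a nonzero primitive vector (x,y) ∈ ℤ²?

descent: ρ → (13,4,-13)  [lands on river]
river: ρ → (-13,22,4)
river: ρ → (4,26,-1)
river: ρ → (-1,26,4)
river: ρ → (4,22,-13)
river: ρ → (-13,4,13)
river: ρ → (13,22,-4)
river: ρ → (-4,26,1)
river: ρ → (1,26,-4)
river: ρ → (-4,22,13)
closes: descent 1, river 10
min |a| on river = 1

1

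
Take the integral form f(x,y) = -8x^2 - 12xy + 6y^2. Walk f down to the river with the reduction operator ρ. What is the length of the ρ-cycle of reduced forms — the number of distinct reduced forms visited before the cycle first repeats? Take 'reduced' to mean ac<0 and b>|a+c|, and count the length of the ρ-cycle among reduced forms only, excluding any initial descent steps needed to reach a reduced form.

D = 336, ⌊√D⌋ = 18
descent: ρ → (6,12,-8)  [lands on river]
river: ρ → (-8,4,10)
river: ρ → (10,16,-2)
river: ρ → (-2,16,10)
river: ρ → (10,4,-8)
river: ρ → (-8,12,6)
ρ-cycle length = 6 (tail of 1 descent step not counted)

6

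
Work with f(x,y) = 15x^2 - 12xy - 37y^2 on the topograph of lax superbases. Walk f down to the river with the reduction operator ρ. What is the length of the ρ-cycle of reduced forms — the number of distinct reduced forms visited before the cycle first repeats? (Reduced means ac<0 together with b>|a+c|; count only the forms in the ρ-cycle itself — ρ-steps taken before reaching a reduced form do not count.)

D = 2364, ⌊√D⌋ = 48
descent: ρ → (-37,12,15)
descent: ρ → (15,48,-1)  [lands on river]
river: ρ → (-1,48,15)
river: ρ → (15,42,-10)
river: ρ → (-10,38,23)
river: ρ → (23,8,-25)
river: ρ → (-25,42,6)
river: ρ → (6,42,-25)
river: ρ → (-25,8,23)
river: ρ → (23,38,-10)
river: ρ → (-10,42,15)
ρ-cycle length = 10 (tail of 2 descent steps not counted)

10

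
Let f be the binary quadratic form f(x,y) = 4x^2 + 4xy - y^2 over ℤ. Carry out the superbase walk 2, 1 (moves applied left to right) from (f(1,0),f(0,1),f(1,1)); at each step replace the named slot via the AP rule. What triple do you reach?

start (4,-1,7) = (f(1,0),f(0,1),f(1,1))
replace slot 2: 2·(4+7) − (-1) = 23 → (4,23,7)
replace slot 1: 2·(23+7) − 4 = 56 → (56,23,7)

56,23,7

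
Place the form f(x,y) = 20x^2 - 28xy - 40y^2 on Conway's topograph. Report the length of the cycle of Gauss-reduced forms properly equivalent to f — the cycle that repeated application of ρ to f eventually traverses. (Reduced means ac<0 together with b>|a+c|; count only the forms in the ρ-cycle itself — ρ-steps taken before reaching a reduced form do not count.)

D = 3984, ⌊√D⌋ = 63
descent: ρ → (-40,28,20)  [lands on river]
river: ρ → (20,52,-16)
river: ρ → (-16,44,32)
river: ρ → (32,20,-28)
river: ρ → (-28,36,24)
river: ρ → (24,60,-4)
river: ρ → (-4,60,24)
river: ρ → (24,36,-28)
river: ρ → (-28,20,32)
river: ρ → (32,44,-16)
river: ρ → (-16,52,20)
river: ρ → (20,28,-40)
river: ρ → (-40,52,8)
river: ρ → (8,60,-12)
river: ρ → (-12,60,8)
river: ρ → (8,52,-40)
ρ-cycle length = 16 (tail of 1 descent step not counted)

16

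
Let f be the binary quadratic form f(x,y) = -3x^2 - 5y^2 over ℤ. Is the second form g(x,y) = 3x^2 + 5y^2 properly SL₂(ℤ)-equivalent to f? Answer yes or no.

D₁ = -60, D₂ = -60
f is negative-definite; reduce −f:
−f: reduced (well bottom): (3,0,5) with a≤c, −a<b≤a
flip sign back: reduced form of f is (-3,0,-5)
g: reduced (well bottom): (3,0,5) with a≤c, −a<b≤a
reduced forms (-3, 0, -5) vs (3, 0, 5) ⇒ inequivalent

no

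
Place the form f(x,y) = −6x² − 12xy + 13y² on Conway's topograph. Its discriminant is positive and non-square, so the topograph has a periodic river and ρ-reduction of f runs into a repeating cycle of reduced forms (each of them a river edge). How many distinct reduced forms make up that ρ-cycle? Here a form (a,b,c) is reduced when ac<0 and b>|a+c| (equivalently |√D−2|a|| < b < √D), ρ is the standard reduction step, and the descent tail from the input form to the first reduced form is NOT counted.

D = 456, ⌊√D⌋ = 21
descent: ρ → (13,12,-6)  [lands on river]
river: ρ → (-6,12,13)
river: ρ → (13,14,-5)
river: ρ → (-5,16,10)
river: ρ → (10,4,-11)
river: ρ → (-11,18,3)
river: ρ → (3,18,-11)
river: ρ → (-11,4,10)
river: ρ → (10,16,-5)
river: ρ → (-5,14,13)
ρ-cycle length = 10 (tail of 1 descent step not counted)

10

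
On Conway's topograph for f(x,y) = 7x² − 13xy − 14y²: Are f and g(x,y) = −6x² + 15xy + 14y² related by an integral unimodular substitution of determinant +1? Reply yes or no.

D₁ = 561, D₂ = 561
river cycle of f (length 16): (-14, 13, 7), (7, 15, -12), (-12, 9, 10), (10, 11, -11), (-11, 11, 10), (10, 9, -12), (-12, 15, 7), (7, 13, -14), (-14, 15, 6), (6, 21, -5), … (6 more)
river cycle of g (length 16): (14, 13, -7), (-7, 15, 12), (12, 9, -10), (-10, 11, 11), (11, 11, -10), (-10, 9, 12), (12, 15, -7), (-7, 13, 14), (14, 15, -6), (-6, 21, 5), … (6 more)
cycles differ ⇒ inequivalent

no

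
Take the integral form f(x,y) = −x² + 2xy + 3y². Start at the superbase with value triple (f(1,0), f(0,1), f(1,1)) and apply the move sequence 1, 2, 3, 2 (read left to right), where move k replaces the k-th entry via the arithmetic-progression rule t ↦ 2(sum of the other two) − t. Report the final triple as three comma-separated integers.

start (-1,3,4) = (f(1,0),f(0,1),f(1,1))
replace slot 1: 2·(3+4) − (-1) = 15 → (15,3,4)
replace slot 2: 2·(15+4) − 3 = 35 → (15,35,4)
replace slot 3: 2·(15+35) − 4 = 96 → (15,35,96)
replace slot 2: 2·(15+96) − 35 = 187 → (15,187,96)

15,187,96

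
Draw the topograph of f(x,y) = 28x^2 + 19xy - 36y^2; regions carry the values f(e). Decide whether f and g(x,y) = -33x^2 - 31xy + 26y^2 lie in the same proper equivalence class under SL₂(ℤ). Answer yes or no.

D₁ = 4393, D₂ = 4393
river cycle of f (length 92): (-36, 53, 11), (11, 57, -26), (-26, 47, 21), (21, 37, -36), (-36, 35, 22), (22, 53, -18), (-18, 55, 19), (19, 59, -12), (-12, 61, 14), (14, 51, -32), … (82 more)
river cycle of g (length 92): (26, 31, -33), (-33, 35, 24), (24, 61, -7), (-7, 65, 6), (6, 55, -57), (-57, 59, 4), (4, 61, -42), (-42, 23, 23), (23, 23, -42), (-42, 61, 4), … (82 more)
cycles differ ⇒ inequivalent

no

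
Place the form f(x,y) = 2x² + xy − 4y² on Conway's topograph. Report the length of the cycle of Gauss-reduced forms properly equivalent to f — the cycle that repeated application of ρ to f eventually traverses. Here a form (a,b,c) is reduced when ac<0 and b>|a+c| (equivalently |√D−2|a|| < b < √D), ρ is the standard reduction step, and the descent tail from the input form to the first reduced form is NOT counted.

D = 33, ⌊√D⌋ = 5
descent: ρ → (-4,-1,2)
descent: ρ → (2,5,-1)  [lands on river]
river: ρ → (-1,5,2)
river: ρ → (2,3,-3)
river: ρ → (-3,3,2)
ρ-cycle length = 4 (tail of 2 descent steps not counted)

4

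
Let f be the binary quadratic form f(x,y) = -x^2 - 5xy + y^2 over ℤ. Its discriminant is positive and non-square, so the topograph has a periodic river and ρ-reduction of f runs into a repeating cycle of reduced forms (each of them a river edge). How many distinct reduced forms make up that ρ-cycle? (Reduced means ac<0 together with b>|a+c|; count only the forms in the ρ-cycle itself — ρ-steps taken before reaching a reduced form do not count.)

D = 29, ⌊√D⌋ = 5
descent: ρ → (1,5,-1)  [lands on river]
river: ρ → (-1,5,1)
ρ-cycle length = 2 (tail of 1 descent step not counted)

2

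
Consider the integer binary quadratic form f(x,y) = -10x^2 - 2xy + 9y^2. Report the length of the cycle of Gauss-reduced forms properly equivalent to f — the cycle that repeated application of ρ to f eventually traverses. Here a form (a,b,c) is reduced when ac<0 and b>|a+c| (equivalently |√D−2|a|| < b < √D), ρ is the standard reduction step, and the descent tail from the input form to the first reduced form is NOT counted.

D = 364, ⌊√D⌋ = 19
descent: ρ → (9,2,-10)  [lands on river]
river: ρ → (-10,18,1)
river: ρ → (1,18,-10)
river: ρ → (-10,2,9)
river: ρ → (9,16,-3)
river: ρ → (-3,14,14)
river: ρ → (14,14,-3)
river: ρ → (-3,16,9)
ρ-cycle length = 8 (tail of 1 descent step not counted)

8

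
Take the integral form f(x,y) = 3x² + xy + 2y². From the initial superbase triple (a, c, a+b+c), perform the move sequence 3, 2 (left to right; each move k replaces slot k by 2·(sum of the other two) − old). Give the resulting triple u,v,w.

start (3,2,6) = (f(1,0),f(0,1),f(1,1))
replace slot 3: 2·(3+2) − 6 = 4 → (3,2,4)
replace slot 2: 2·(3+4) − 2 = 12 → (3,12,4)

3,12,4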